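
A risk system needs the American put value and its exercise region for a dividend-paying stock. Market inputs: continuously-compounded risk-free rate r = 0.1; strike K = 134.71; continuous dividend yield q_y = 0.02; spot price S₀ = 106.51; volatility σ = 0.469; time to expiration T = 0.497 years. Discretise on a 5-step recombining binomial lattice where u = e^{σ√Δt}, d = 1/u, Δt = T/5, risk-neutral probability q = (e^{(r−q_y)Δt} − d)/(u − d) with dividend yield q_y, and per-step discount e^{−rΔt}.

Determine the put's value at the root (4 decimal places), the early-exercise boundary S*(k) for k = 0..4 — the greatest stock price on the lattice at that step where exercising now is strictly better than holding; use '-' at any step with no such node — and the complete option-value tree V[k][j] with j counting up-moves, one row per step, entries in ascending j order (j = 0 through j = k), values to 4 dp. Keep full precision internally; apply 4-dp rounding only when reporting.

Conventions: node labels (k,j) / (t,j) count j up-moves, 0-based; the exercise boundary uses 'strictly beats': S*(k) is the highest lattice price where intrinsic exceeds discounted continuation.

price = 31.2975
boundary = - 91.8699 79.2422 91.8699 106.5100
tree:
31.2975
42.8401 19.9217
55.4678 29.8752 9.9681
66.3599 42.8401 16.9902 2.8627
75.7548 55.4678 28.2000 5.6691 0.0000
83.8583 66.3599 42.8401 11.2269 0.0000 0.0000

Δt=0.09940  u=1.15936  d=0.86255  q=0.49000  discount=0.99011
step 5 (expiry): payoffs max(K−S,0) = 83.8583 66.3599 42.8401 11.2269 0.0000 0.0000
step 4: (k=4,j=0): S=58.9552, K−S=75.7548, hold=74.5395 ⇒ V=75.7548 exercise | (k=4,j=1): S=79.2422, K−S=55.4678, hold=54.2928 ⇒ V=55.4678 exercise | (k=4,j=2): S=106.5100, K−S=28.2000, hold=27.0791 ⇒ V=28.2000 exercise | (k=4,j=3): S=143.1609, K−S=0.0000, hold=5.6691 ⇒ V=5.6691 continue | (k=4,j=4): S=192.4237, K−S=0.0000, hold=0.0000 ⇒ V=0.0000 continue  boundary S*=106.5100
step 3: (k=3,j=0): S=68.3501, K−S=66.3599, hold=65.1632 ⇒ V=66.3599 exercise | (k=3,j=1): S=91.8699, K−S=42.8401, hold=41.6902 ⇒ V=42.8401 exercise | (k=3,j=2): S=123.4831, K−S=11.2269, hold=16.9902 ⇒ V=16.9902 continue | (k=3,j=3): S=165.9746, K−S=0.0000, hold=2.8627 ⇒ V=2.8627 continue  boundary S*=91.8699
step 2: (k=2,j=0): S=79.2422, K−S=55.4678, hold=54.2928 ⇒ V=55.4678 exercise | (k=2,j=1): S=106.5100, K−S=28.2000, hold=29.8752 ⇒ V=29.8752 continue | (k=2,j=2): S=143.1609, K−S=0.0000, hold=9.9681 ⇒ V=9.9681 continue  boundary S*=79.2422
step 1: (k=1,j=0): S=91.8699, K−S=42.8401, hold=42.5029 ⇒ V=42.8401 exercise | (k=1,j=1): S=123.4831, K−S=11.2269, hold=19.9217 ⇒ V=19.9217 continue  boundary S*=91.8699
step 0: (k=0,j=0): S=106.5100, K−S=28.2000, hold=31.2975 ⇒ V=31.2975 continue  boundary S*=-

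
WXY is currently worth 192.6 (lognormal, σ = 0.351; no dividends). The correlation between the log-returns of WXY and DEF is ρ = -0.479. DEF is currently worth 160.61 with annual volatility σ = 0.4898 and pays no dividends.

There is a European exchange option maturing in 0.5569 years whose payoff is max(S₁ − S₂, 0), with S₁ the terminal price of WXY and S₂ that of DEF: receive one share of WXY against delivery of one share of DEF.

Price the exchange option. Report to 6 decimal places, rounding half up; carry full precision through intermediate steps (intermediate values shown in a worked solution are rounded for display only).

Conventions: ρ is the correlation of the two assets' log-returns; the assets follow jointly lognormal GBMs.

σ_eff = √(σ₁² + σ₂² − 2ρσ₁σ₂) = √(0.351² + 0.4898² − 2·-0.479·0.351·0.4898) = 0.726501
d₁ = (ln(S₁/S₂) + (q₂ − q₁ + σ_eff²/2)T) / (σ_eff√T) = (ln(192.6/160.61) + (0.0 − 0.0 + 0.263902)·0.5569) / 0.542157 = 0.606104
d₂ = d₁ − σ_eff√T = 0.606104 − 0.542157 = 0.063947
N(d₁) = 0.727777,  N(d₂) = 0.525494
V = S₁·e^{−q₁T}·N(d₁) − S₂·e^{−q₂T}·N(d₂) = 140.169881 − 84.399562 = 55.770320
Key observation: r never enters — measured in units of DEF, the claim is a call on S₁/S₂ struck at 1, so only the dividend yields and σ_eff matter.

exchange price = 55.770320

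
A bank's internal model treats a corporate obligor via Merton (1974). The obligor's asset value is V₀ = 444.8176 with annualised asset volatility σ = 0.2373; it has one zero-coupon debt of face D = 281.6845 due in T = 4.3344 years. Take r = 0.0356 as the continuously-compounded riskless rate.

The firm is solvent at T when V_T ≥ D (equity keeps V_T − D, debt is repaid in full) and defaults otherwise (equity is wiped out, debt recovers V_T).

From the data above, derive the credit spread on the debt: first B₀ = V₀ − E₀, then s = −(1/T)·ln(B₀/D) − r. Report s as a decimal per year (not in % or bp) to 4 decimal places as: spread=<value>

spread=0.0080

Equity is a call on the firm's assets struck at D = 281.6845:
d₁ = [ln(V₀/D) + (r + σ²/2)T] / (σ√T)
   = [ln(444.8176/281.6845) + (0.0356 + 0.5·0.2373²)·4.3344] / (0.2373·√4.3344)
   = [0.456877 + 0.276342] / 0.494040 = 1.484129
d₂ = d₁ − σ√T = 1.484129 − 0.494040 = 0.990089
N(d₁) = 0.931113,  N(d₂) = 0.838935,  e^(−rT) = 0.857011
E₀ = V₀·N(d₁) − D·e^(−rT)·N(d₂)
   = 444.8176·0.931113 − 281.6845·0.857011·0.838935 = 211.650858
B₀ = V₀ − E₀ = 444.8176 − 211.650858 = 233.166742
spread = −(1/T)·ln(B₀/D) − r = −(1/4.3344)·ln(233.166742/281.6845) − 0.0356 = 0.00801245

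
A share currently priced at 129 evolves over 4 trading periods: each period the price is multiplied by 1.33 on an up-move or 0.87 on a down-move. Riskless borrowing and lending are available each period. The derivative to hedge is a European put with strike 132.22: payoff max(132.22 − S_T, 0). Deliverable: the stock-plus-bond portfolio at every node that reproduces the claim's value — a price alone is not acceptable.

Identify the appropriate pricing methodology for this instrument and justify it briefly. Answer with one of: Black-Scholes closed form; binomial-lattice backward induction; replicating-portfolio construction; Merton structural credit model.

Key observation: what is demanded is not a single number but the (Δ, B) position at each node of the 1.33/0.87 tree starting at 129; constructing those positions is the replicating-portfolio method.

framework: replicating-portfolio construction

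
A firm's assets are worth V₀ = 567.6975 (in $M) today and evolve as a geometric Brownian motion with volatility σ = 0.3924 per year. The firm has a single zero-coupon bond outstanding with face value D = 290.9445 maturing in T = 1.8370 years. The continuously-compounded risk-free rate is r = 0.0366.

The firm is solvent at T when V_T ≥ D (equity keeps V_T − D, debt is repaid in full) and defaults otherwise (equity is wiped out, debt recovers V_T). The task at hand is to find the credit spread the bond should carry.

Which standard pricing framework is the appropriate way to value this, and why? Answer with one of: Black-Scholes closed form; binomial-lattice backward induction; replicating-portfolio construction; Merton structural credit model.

framework: Merton structural credit model

Key observation: with the firm-asset dynamics (V₀ = 567.6975) and a single zero-coupon liability of face 290.9445 given, debt value, spread, and default probability all derive from the option view of the balance sheet.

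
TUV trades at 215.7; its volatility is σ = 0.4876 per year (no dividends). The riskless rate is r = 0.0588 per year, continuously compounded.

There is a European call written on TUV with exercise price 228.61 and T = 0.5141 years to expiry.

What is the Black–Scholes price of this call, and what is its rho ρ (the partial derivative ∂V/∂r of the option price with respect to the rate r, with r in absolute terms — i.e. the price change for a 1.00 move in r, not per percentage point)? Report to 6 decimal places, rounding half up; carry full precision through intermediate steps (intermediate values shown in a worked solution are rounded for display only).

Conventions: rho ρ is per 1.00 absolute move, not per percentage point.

σ√T = 0.4876·√0.5141 = 0.349613
d₁ = (ln(S/K) + (r+σ²/2)T) / (σ√T) = (ln(215.7/228.61) + (0.0588+0.4876²/2)·0.5141) / 0.349613 = (-0.058129 + 0.091344) / 0.349613 = 0.095004
d₂ = d₁ − σ√T = 0.095004 − 0.349613 = -0.254609
e^{−rT} = 0.970223
N(d₁) = 0.537844,  N(d₂) = 0.399513
Call price V = S·N(d₁) − K·e^{−rT}·N(d₂) = 116.013017 − 88.613011 = 27.400006
ρ = K·T·e^{−rT}·N(d₂) = 45.555949

price = 27.400006
ρ = 45.555949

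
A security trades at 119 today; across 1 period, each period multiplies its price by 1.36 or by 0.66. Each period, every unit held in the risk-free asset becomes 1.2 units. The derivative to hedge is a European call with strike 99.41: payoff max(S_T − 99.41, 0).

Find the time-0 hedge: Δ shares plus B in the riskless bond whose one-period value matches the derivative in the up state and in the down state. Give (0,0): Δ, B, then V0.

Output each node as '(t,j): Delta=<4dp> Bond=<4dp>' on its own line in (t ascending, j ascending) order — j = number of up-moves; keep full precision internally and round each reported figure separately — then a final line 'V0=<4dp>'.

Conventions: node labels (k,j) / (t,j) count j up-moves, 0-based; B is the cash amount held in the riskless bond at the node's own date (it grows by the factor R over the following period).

(0,0): Delta=0.7495 Bond=-49.0521
V0=40.1336

Arbitrage-free pricing uses the up-move probability p* = (R−d)/(u−d) = 0.7714, discounting each step at R = 1.2.
Payoffs at expiry: V(1,0)=0.0000, V(1,1)=62.4300
(0,0): S=119.0000. Δ = (V_up−V_dn)/(S_up−S_dn) = (62.4300−0.0000)/(161.8400−78.5400) = 0.7495. V = [p*·62.4300 + (1−p*)·0.0000]/1.2 = 40.1336. B = V − Δ·S = -49.0521.
As a check, the time-0 holding Δ(0,0)·S0 + B(0,0) comes to 40.1336 — exactly V0.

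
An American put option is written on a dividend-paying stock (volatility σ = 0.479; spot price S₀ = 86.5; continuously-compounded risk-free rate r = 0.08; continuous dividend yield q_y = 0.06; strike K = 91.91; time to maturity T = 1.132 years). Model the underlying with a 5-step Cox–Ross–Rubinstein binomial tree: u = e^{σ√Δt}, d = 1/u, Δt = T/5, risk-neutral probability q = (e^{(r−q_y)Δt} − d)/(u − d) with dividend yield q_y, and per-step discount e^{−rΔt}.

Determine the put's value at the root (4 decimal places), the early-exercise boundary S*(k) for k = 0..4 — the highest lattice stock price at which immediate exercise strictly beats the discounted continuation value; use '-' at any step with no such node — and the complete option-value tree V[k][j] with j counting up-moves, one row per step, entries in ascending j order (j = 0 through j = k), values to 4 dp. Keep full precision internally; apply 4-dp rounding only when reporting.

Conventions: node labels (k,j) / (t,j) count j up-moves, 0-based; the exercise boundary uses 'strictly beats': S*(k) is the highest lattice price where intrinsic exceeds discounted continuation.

Δt=0.22640, u=1.25598, d=0.79619, q=0.45314, disc=e^(-rΔt)=0.98205
k=5 terminal: V=max(K-S,0) → 64.2340 48.2515 23.0394 0.0000 0.0000 0.0000
k=4: j=0 S=34.7605 intr=57.1495 cont=55.9688 V=57.1495[EX]; j=1 S=54.8342 intr=37.0758 cont=36.1660 V=37.0758[EX]; j=2 S=86.5000 intr=5.4100 cont=12.3733 V=12.3733[hold]; j=3 S=136.4523 intr=0.0000 cont=0.0000 V=0.0000[hold]; j=4 S=215.2513 intr=0.0000 cont=0.0000 V=0.0000[hold]  S*(4)=54.8342
k=3: j=0 S=43.6585 intr=48.2515 cont=47.1909 V=48.2515[EX]; j=1 S=68.8706 intr=23.0394 cont=25.4176 V=25.4176[hold]; j=2 S=108.6422 intr=0.0000 cont=6.6450 V=6.6450[hold]; j=3 S=171.3813 intr=0.0000 cont=0.0000 V=0.0000[hold]  S*(3)=43.6585
k=2: j=0 S=54.8342 intr=37.0758 cont=37.2243 V=37.2243[hold]; j=1 S=86.5000 intr=5.4100 cont=16.6075 V=16.6075[hold]; j=2 S=136.4523 intr=0.0000 cont=3.5687 V=3.5687[hold]  S*(2)=-
k=1: j=0 S=68.8706 intr=23.0394 cont=27.3816 V=27.3816[hold]; j=1 S=108.6422 intr=0.0000 cont=10.5071 V=10.5071[hold]  S*(1)=-
k=0: j=0 S=86.5000 intr=5.4100 cont=19.3809 V=19.3809[hold]  S*(0)=-

price = 19.3809
boundary = - - - 43.6585 54.8342
tree:
19.3809
27.3816 10.5071
37.2243 16.6075 3.5687
48.2515 25.4176 6.6450 0.0000
57.1495 37.0758 12.3733 0.0000 0.0000
64.2340 48.2515 23.0394 0.0000 0.0000 0.0000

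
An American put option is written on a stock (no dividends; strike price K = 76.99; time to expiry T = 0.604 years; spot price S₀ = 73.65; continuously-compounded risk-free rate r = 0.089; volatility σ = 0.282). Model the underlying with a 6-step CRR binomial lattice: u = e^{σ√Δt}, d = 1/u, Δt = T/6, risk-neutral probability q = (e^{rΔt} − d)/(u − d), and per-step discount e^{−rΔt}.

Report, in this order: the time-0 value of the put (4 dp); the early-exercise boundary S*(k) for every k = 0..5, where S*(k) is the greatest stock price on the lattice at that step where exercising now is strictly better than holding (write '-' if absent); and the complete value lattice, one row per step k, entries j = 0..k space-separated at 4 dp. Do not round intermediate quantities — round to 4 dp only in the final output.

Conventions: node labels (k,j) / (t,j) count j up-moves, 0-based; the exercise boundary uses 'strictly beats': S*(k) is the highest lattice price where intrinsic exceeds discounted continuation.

price = 6.8180
boundary = - - 61.5825 56.3119 61.5825 67.3465
tree:
6.8180
10.4442 3.6910
15.4075 6.1831 1.5250
20.6781 9.9979 2.8766 0.3422
25.4977 15.4075 5.3300 0.7313 0.0000
29.9048 20.6781 9.6435 1.5628 0.0000 0.0000
33.9347 25.4977 15.4075 3.3400 0.0000 0.0000 0.0000

Δt=0.10067, u=1.09360, d=0.91441, q=0.52787, disc=e^(-rΔt)=0.99108
k=6 terminal: V=max(K-S,0) → 33.9347 25.4977 15.4075 3.3400 0.0000 0.0000 0.0000
k=5: j=0 S=47.0852 intr=29.9048 cont=29.2181 V=29.9048[EX]; j=1 S=56.3119 intr=20.6781 cont=19.9914 V=20.6781[EX]; j=2 S=67.3465 intr=9.6435 cont=8.9568 V=9.6435[EX]; j=3 S=80.5435 intr=0.0000 cont=1.5628 V=1.5628[hold]; j=4 S=96.3265 intr=0.0000 cont=0.0000 V=0.0000[hold]; j=5 S=115.2022 intr=0.0000 cont=0.0000 V=0.0000[hold]  S*(5)=67.3465
k=4: j=0 S=51.4923 intr=25.4977 cont=24.8110 V=25.4977[EX]; j=1 S=61.5825 intr=15.4075 cont=14.7208 V=15.4075[EX]; j=2 S=73.6500 intr=3.3400 cont=5.3300 V=5.3300[hold]; j=3 S=88.0822 intr=0.0000 cont=0.7313 V=0.7313[hold]; j=4 S=105.3424 intr=0.0000 cont=0.0000 V=0.0000[hold]  S*(4)=61.5825
k=3: j=0 S=56.3119 intr=20.6781 cont=19.9914 V=20.6781[EX]; j=1 S=67.3465 intr=9.6435 cont=9.9979 V=9.9979[hold]; j=2 S=80.5435 intr=0.0000 cont=2.8766 V=2.8766[hold]; j=3 S=96.3265 intr=0.0000 cont=0.3422 V=0.3422[hold]  S*(3)=56.3119
k=2: j=0 S=61.5825 intr=15.4075 cont=14.9062 V=15.4075[EX]; j=1 S=73.6500 intr=3.3400 cont=6.1831 V=6.1831[hold]; j=2 S=88.0822 intr=0.0000 cont=1.5250 V=1.5250[hold]  S*(2)=61.5825
k=1: j=0 S=67.3465 intr=9.6435 cont=10.4442 V=10.4442[hold]; j=1 S=80.5435 intr=0.0000 cont=3.6910 V=3.6910[hold]  S*(1)=-
k=0: j=0 S=73.6500 intr=3.3400 cont=6.8180 V=6.8180[hold]  S*(0)=-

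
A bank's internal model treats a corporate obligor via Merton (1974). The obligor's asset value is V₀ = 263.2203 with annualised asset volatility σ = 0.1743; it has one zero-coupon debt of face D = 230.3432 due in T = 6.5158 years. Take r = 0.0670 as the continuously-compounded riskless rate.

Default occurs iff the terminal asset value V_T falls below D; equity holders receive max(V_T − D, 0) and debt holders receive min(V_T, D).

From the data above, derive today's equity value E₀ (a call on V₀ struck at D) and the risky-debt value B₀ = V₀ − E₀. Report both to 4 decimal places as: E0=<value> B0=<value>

E0=118.4627 B0=144.7576

Apply the equity-as-call identities (strike 230.3432, horizon 6.5158 years):
d₁ = [ln(V₀/D) + (r + σ²/2)T] / (σ√T)
   = [ln(263.2203/230.3432) + (0.0670 + 0.5·0.1743²)·6.5158] / (0.1743·√6.5158)
   = [0.133421 + 0.535535] / 0.444919 = 1.503545
d₂ = d₁ − σ√T = 1.503545 − 0.444919 = 1.058626
N(d₁) = 0.933651,  N(d₂) = 0.855115,  e^(−rT) = 0.646257
E₀ = V₀·N(d₁) − D·e^(−rT)·N(d₂)
   = 263.2203·0.933651 − 230.3432·0.646257·0.855115 = 118.462724
B₀ = V₀ − E₀ = 263.2203 − 118.462724 = 144.757576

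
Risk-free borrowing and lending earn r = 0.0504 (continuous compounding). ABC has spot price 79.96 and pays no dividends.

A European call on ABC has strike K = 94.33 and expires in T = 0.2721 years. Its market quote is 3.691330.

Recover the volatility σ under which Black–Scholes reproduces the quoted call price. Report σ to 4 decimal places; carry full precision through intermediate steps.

At σ = 0.4864 the Black–Scholes value reproduces the quote:
σ√T = 0.4864·√0.2721 = 0.253722
d₁ = (ln(S/K) + (r+σ²/2)T) / (σ√T) = (ln(79.96/94.33) + (0.0504+0.4864²/2)·0.2721) / 0.253722 = (-0.165273 + 0.045901) / 0.253722 = -0.470482
d₂ = d₁ − σ√T = -0.470482 − 0.253722 = -0.724204
e^{−rT} = 0.986380
N(d₁) = 0.319005,  N(d₂) = 0.234470
V = S·N(d₁) − K·e^{−rT}·N(d₂) = 25.507669 − 21.816339 = 3.691330 (matching the quote); vega is positive throughout, so no other σ reproduces this price

sigma = 0.4864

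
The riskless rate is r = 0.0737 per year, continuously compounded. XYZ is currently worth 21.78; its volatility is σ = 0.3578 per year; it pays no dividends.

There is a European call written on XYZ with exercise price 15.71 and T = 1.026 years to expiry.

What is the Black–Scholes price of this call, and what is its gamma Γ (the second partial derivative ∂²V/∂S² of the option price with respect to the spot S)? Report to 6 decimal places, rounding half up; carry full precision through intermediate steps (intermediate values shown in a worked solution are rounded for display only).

σ√T = 0.3578·√1.026 = 0.362422
d₁ = (ln(S/K) + (r+σ²/2)T) / (σ√T) = (ln(21.78/15.71) + (0.0737+0.3578²/2)·1.026) / 0.362422 = (0.326695 + 0.141291) / 0.362422 = 1.291274
d₂ = d₁ − σ√T = 1.291274 − 0.362422 = 0.928853
e^{−rT} = 0.927172
N(d₁) = 0.901696,  N(d₂) = 0.823517
Call price V = S·N(d₁) − K·e^{−rT}·N(d₂) = 19.638932 − 11.995247 = 7.643685
φ(d₁) = (1/√(2π))·e^{−d₁²/2} = 0.173317
Γ = φ(d₁) / (S·σ·√T) = 0.021957

price = 7.643685
Γ = 0.021957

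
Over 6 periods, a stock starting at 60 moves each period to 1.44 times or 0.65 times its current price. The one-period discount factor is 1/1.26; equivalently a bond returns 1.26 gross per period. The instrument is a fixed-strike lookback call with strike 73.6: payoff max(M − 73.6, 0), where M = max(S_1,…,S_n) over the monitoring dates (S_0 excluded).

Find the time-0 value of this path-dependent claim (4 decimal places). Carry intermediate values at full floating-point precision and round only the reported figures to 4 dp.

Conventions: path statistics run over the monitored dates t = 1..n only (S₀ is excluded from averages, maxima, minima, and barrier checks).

Under the martingale measure an up-move has probability p* = 0.7722; value the claim as the probability-weighted average of per-path payoffs, discounted 6 periods at R = 1.26.
Enumerate all 2^6 = 64 price paths (U = up ×1.44, D = down ×0.65); each path with k up-moves has probability p*^k·(1−p*)^(6−k).
DDDDDD: M=39.0000, payoff=0.0000, prob=0.000140
UDDDDD: M=86.4000, payoff=12.8000, prob=0.000474
DUDDDD: M=56.1600, payoff=0.0000, prob=0.000474
UUDDDD: M=124.4160, payoff=50.8160, prob=0.001607
DDUDDD: M=39.0000, payoff=0.0000, prob=0.000474
UDUDDD: M=86.4000, payoff=12.8000, prob=0.001607
DUUDDD: M=80.8704, payoff=7.2704, prob=0.001607
UUUDDD: M=179.1590, payoff=105.5590, prob=0.005446
DDDUDD: M=39.0000, payoff=0.0000, prob=0.000474
UDDUDD: M=86.4000, payoff=12.8000, prob=0.001607
DUDUDD: M=56.1600, payoff=0.0000, prob=0.001607
UUDUDD: M=124.4160, payoff=50.8160, prob=0.005446
DDUUDD: M=52.5658, payoff=0.0000, prob=0.001607
UDUUDD: M=116.4534, payoff=42.8534, prob=0.005446
DUUUDD: M=116.4534, payoff=42.8534, prob=0.005446
UUUUDD: M=257.9890, payoff=184.3890, prob=0.018454
DDDDUD: M=39.0000, payoff=0.0000, prob=0.000474
UDDDUD: M=86.4000, payoff=12.8000, prob=0.001607
DUDDUD: M=56.1600, payoff=0.0000, prob=0.001607
UUDDUD: M=124.4160, payoff=50.8160, prob=0.005446
DDUDUD: M=39.0000, payoff=0.0000, prob=0.001607
UDUDUD: M=86.4000, payoff=12.8000, prob=0.005446
DUUDUD: M=80.8704, payoff=7.2704, prob=0.005446
UUUDUD: M=179.1590, payoff=105.5590, prob=0.018454
DDDUUD: M=39.0000, payoff=0.0000, prob=0.001607
UDDUUD: M=86.4000, payoff=12.8000, prob=0.005446
DUDUUD: M=75.6947, payoff=2.0947, prob=0.005446
UUDUUD: M=167.6929, payoff=94.0929, prob=0.018454
DDUUUD: M=75.6947, payoff=2.0947, prob=0.005446
UDUUUD: M=167.6929, payoff=94.0929, prob=0.018454
DUUUUD: M=167.6929, payoff=94.0929, prob=0.018454
UUUUUD: M=371.5042, payoff=297.9042, prob=0.062540
DDDDDU: M=39.0000, payoff=0.0000, prob=0.000474
UDDDDU: M=86.4000, payoff=12.8000, prob=0.001607
DUDDDU: M=56.1600, payoff=0.0000, prob=0.001607
UUDDDU: M=124.4160, payoff=50.8160, prob=0.005446
DDUDDU: M=39.0000, payoff=0.0000, prob=0.001607
UDUDDU: M=86.4000, payoff=12.8000, prob=0.005446
DUUDDU: M=80.8704, payoff=7.2704, prob=0.005446
UUUDDU: M=179.1590, payoff=105.5590, prob=0.018454
DDDUDU: M=39.0000, payoff=0.0000, prob=0.001607
UDDUDU: M=86.4000, payoff=12.8000, prob=0.005446
DUDUDU: M=56.1600, payoff=0.0000, prob=0.005446
UUDUDU: M=124.4160, payoff=50.8160, prob=0.018454
DDUUDU: M=52.5658, payoff=0.0000, prob=0.005446
UDUUDU: M=116.4534, payoff=42.8534, prob=0.018454
DUUUDU: M=116.4534, payoff=42.8534, prob=0.018454
UUUUDU: M=257.9890, payoff=184.3890, prob=0.062540
DDDDUU: M=39.0000, payoff=0.0000, prob=0.001607
UDDDUU: M=86.4000, payoff=12.8000, prob=0.005446
DUDDUU: M=56.1600, payoff=0.0000, prob=0.005446
UUDDUU: M=124.4160, payoff=50.8160, prob=0.018454
DDUDUU: M=49.2016, payoff=0.0000, prob=0.005446
UDUDUU: M=109.0004, payoff=35.4004, prob=0.018454
DUUDUU: M=109.0004, payoff=35.4004, prob=0.018454
UUUDUU: M=241.4777, payoff=167.8777, prob=0.062540
DDDUUU: M=49.2016, payoff=0.0000, prob=0.005446
UDDUUU: M=109.0004, payoff=35.4004, prob=0.018454
DUDUUU: M=109.0004, payoff=35.4004, prob=0.018454
UUDUUU: M=241.4777, payoff=167.8777, prob=0.062540
DDUUUU: M=109.0004, payoff=35.4004, prob=0.018454
UDUUUU: M=241.4777, payoff=167.8777, prob=0.062540
DUUUUU: M=241.4777, payoff=167.8777, prob=0.062540
UUUUUU: M=534.9660, payoff=461.3660, prob=0.211942
Price = Σ prob·payoff / R^6 = 191.677642 / 4.001504 = 47.9014

price = 47.9014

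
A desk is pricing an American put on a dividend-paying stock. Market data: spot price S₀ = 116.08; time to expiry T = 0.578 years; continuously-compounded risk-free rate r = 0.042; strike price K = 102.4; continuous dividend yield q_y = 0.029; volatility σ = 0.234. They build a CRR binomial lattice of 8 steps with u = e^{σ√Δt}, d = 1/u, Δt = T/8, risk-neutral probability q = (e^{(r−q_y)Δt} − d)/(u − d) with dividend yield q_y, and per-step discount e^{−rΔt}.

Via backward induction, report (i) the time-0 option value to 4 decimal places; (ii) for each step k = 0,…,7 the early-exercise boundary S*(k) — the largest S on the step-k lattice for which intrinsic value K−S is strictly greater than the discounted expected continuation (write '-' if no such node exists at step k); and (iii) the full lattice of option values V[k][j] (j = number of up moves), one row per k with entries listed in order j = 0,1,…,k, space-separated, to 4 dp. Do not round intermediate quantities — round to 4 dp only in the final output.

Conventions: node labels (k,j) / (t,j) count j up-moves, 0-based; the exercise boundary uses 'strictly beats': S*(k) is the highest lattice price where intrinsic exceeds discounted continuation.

params: Δt=0.07225 u=1.06492 d=0.93904 q=0.49175 e^(-rΔt)=0.99697
t_8 payoffs: 32.2176 22.8096 12.1405 0.0412 0.0000 0.0000 0.0000 0.0000 0.0000
t_7: node(7,0) S=74.7385 payoff=27.6615 vs cont=27.5076 → 27.6615 [stop]  node(7,1) S=84.7572 payoff=17.6428 vs cont=17.5099 → 17.6428 [stop]  node(7,2) S=96.1190 payoff=6.2810 vs cont=6.1720 → 6.2810 [stop]  node(7,3) S=109.0037 payoff=0.0000 vs cont=0.0209 → 0.0209 [wait]  node(7,4) S=123.6157 payoff=0.0000 vs cont=0.0000 → 0.0000 [wait]  node(7,5) S=140.1864 payoff=0.0000 vs cont=0.0000 → 0.0000 [wait]  node(7,6) S=158.9784 payoff=0.0000 vs cont=0.0000 → 0.0000 [wait]  node(7,7) S=180.2894 payoff=0.0000 vs cont=0.0000 → 0.0000 [wait]  ⇒ S*(7)=96.1190
t_6: node(6,0) S=79.5904 payoff=22.8096 vs cont=22.6659 → 22.8096 [stop]  node(6,1) S=90.2595 payoff=12.1405 vs cont=12.0192 → 12.1405 [stop]  node(6,2) S=102.3588 payoff=0.0412 vs cont=3.1929 → 3.1929 [wait]  node(6,3) S=116.0800 payoff=0.0000 vs cont=0.0106 → 0.0106 [wait]  node(6,4) S=131.6405 payoff=0.0000 vs cont=0.0000 → 0.0000 [wait]  node(6,5) S=149.2870 payoff=0.0000 vs cont=0.0000 → 0.0000 [wait]  node(6,6) S=169.2989 payoff=0.0000 vs cont=0.0000 → 0.0000 [wait]  ⇒ S*(6)=90.2595
t_5: node(5,0) S=84.7572 payoff=17.6428 vs cont=17.5099 → 17.6428 [stop]  node(5,1) S=96.1190 payoff=6.2810 vs cont=7.7171 → 7.7171 [wait]  node(5,2) S=109.0037 payoff=0.0000 vs cont=1.6231 → 1.6231 [wait]  node(5,3) S=123.6157 payoff=0.0000 vs cont=0.0054 → 0.0054 [wait]  node(5,4) S=140.1864 payoff=0.0000 vs cont=0.0000 → 0.0000 [wait]  node(5,5) S=158.9784 payoff=0.0000 vs cont=0.0000 → 0.0000 [wait]  ⇒ S*(5)=84.7572
t_4: node(4,0) S=90.2595 payoff=12.1405 vs cont=12.7232 → 12.7232 [wait]  node(4,1) S=102.3588 payoff=0.0412 vs cont=4.7061 → 4.7061 [wait]  node(4,2) S=116.0800 payoff=0.0000 vs cont=0.8251 → 0.8251 [wait]  node(4,3) S=131.6405 payoff=0.0000 vs cont=0.0027 → 0.0027 [wait]  node(4,4) S=149.2870 payoff=0.0000 vs cont=0.0000 → 0.0000 [wait]  ⇒ S*(4)=-
t_3: node(3,0) S=96.1190 payoff=6.2810 vs cont=8.7542 → 8.7542 [wait]  node(3,1) S=109.0037 payoff=0.0000 vs cont=2.7891 → 2.7891 [wait]  node(3,2) S=123.6157 payoff=0.0000 vs cont=0.4194 → 0.4194 [wait]  node(3,3) S=140.1864 payoff=0.0000 vs cont=0.0014 → 0.0014 [wait]  ⇒ S*(3)=-
t_2: node(2,0) S=102.3588 payoff=0.0412 vs cont=5.8033 → 5.8033 [wait]  node(2,1) S=116.0800 payoff=0.0000 vs cont=1.6189 → 1.6189 [wait]  node(2,2) S=131.6405 payoff=0.0000 vs cont=0.2132 → 0.2132 [wait]  ⇒ S*(2)=-
t_1: node(1,0) S=109.0037 payoff=0.0000 vs cont=3.7343 → 3.7343 [wait]  node(1,1) S=123.6157 payoff=0.0000 vs cont=0.9248 → 0.9248 [wait]  ⇒ S*(1)=-
t_0: node(0,0) S=116.0800 payoff=0.0000 vs cont=2.3456 → 2.3456 [wait]  ⇒ S*(0)=-

price = 2.3456
boundary = - - - - - 84.7572 90.2595 96.1190
tree:
2.3456
3.7343 0.9248
5.8033 1.6189 0.2132
8.7542 2.7891 0.4194 0.0014
12.7232 4.7061 0.8251 0.0027 0.0000
17.6428 7.7171 1.6231 0.0054 0.0000 0.0000
22.8096 12.1405 3.1929 0.0106 0.0000 0.0000 0.0000
27.6615 17.6428 6.2810 0.0209 0.0000 0.0000 0.0000 0.0000
32.2176 22.8096 12.1405 0.0412 0.0000 0.0000 0.0000 0.0000 0.0000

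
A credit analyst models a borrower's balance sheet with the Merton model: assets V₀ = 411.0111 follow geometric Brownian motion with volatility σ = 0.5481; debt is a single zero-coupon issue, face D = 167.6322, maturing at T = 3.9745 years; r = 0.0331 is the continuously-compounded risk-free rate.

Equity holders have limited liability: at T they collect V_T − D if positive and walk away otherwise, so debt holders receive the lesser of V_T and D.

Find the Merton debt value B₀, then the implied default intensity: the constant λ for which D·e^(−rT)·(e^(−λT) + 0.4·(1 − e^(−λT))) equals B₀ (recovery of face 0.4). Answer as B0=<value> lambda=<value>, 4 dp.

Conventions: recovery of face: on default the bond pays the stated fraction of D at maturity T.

With assets at 411.0111 and a single debt payment of 167.6322 at 3.9745 years:
d₁ = [ln(V₀/D) + (r + σ²/2)T] / (σ√T)
   = [ln(411.0111/167.6322) + (0.0331 + 0.5·0.5481²)·3.9745] / (0.5481·√3.9745)
   = [0.896848 + 0.728553] / 1.092700 = 1.487508
d₂ = d₁ − σ√T = 1.487508 − 1.092700 = 0.394808
N(d₁) = 0.931560,  N(d₂) = 0.653508,  e^(−rT) = 0.876730
E₀ = V₀·N(d₁) − D·e^(−rT)·N(d₂)
   = 411.0111·0.931560 − 167.6322·0.876730·0.653508 = 286.836512
B₀ = V₀ − E₀ = 411.0111 − 286.836512 = 124.174588
e^(−λT) = (B₀·e^(rT)/D − 0.4)/(1 − 0.4) = (124.1746·1.140602/167.6322 − 0.4)/0.6 = 0.74151309
λ = −ln(0.74151309)/3.9745 = 0.075245

B0=124.1746 lambda=0.0752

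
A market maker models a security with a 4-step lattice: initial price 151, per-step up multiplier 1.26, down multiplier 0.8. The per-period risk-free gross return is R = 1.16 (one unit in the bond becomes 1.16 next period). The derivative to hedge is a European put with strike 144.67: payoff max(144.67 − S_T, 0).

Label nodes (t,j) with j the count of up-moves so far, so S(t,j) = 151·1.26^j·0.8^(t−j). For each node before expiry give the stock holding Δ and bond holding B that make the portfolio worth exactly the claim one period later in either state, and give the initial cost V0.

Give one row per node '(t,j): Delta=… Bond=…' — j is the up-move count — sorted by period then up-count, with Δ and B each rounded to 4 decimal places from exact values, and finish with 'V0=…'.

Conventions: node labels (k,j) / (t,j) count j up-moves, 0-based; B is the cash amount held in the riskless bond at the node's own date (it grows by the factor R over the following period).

(0,0): Delta=-0.0517 Bond=8.7531
(1,0): Delta=-0.2375 Bond=32.5978
(1,1): Delta=-0.0190 Bond=3.9191
(2,0): Delta=-0.8671 Bond=98.6571
(2,1): Delta=-0.1265 Bond=20.9124
(2,2): Delta=0.0000 Bond=0.0000
(3,0): Delta=-1.0000 Bond=124.7155
(3,1): Delta=-0.8437 Bond=111.5886
(3,2): Delta=0.0000 Bond=0.0000
(3,3): Delta=0.0000 Bond=0.0000
V0=0.9415

No-arbitrage ⇒ martingale measure with p* = (R−d)/(u−d) = 0.7826.
Terminal payoffs: V(4,0)=82.8204, V(4,1)=47.2569, V(4,2)=0.0000, V(4,3)=0.0000, V(4,4)=0.0000
Node (3,0) S=77.3120: V=(p*·47.2569+(1−p*)·82.8204)/1.16=47.4035; Δ=(47.2569−82.8204)/(97.4131−61.8496)=-1.0000; B=V−Δ·S=124.7155
Node (3,1) S=121.7664: V=(p*·0.0000+(1−p*)·47.2569)/1.16=8.8562; Δ=(0.0000−47.2569)/(153.4257−97.4131)=-0.8437; B=V−Δ·S=111.5886
Node (3,2) S=191.7821: V=(p*·0.0000+(1−p*)·0.0000)/1.16=0.0000; Δ=(0.0000−0.0000)/(241.6454−153.4257)=0.0000; B=V−Δ·S=0.0000
Node (3,3) S=302.0568: V=(p*·0.0000+(1−p*)·0.0000)/1.16=0.0000; Δ=(0.0000−0.0000)/(380.5915−241.6454)=0.0000; B=V−Δ·S=0.0000
Node (2,0) S=96.6400: V=(p*·8.8562+(1−p*)·47.4035)/1.16=14.8587; Δ=(8.8562−47.4035)/(121.7664−77.3120)=-0.8671; B=V−Δ·S=98.6571
Node (2,1) S=152.2080: V=(p*·0.0000+(1−p*)·8.8562)/1.16=1.6597; Δ=(0.0000−8.8562)/(191.7821−121.7664)=-0.1265; B=V−Δ·S=20.9124
Node (2,2) S=239.7276: V=(p*·0.0000+(1−p*)·0.0000)/1.16=0.0000; Δ=(0.0000−0.0000)/(302.0568−191.7821)=0.0000; B=V−Δ·S=0.0000
Node (1,0) S=120.8000: V=(p*·1.6597+(1−p*)·14.8587)/1.16=3.9044; Δ=(1.6597−14.8587)/(152.2080−96.6400)=-0.2375; B=V−Δ·S=32.5978
Node (1,1) S=190.2600: V=(p*·0.0000+(1−p*)·1.6597)/1.16=0.3110; Δ=(0.0000−1.6597)/(239.7276−152.2080)=-0.0190; B=V−Δ·S=3.9191
Node (0,0) S=151.0000: V=(p*·0.3110+(1−p*)·3.9044)/1.16=0.9415; Δ=(0.3110−3.9044)/(190.2600−120.8000)=-0.0517; B=V−Δ·S=8.7531
As a check, the time-0 holding Δ(0,0)·S0 + B(0,0) comes to 0.9415 — exactly V0.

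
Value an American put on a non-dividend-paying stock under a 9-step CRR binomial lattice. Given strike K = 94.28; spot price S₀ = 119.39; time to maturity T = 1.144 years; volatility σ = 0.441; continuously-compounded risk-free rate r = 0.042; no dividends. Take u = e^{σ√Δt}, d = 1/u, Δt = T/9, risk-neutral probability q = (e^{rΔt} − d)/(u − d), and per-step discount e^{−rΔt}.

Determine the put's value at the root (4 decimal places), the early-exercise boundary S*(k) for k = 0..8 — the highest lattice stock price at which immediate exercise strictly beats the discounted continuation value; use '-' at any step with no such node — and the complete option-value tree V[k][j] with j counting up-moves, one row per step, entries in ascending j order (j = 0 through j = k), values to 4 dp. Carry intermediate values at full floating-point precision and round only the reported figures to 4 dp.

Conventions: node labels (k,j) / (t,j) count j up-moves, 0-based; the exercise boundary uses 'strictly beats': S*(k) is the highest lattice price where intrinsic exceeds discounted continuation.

Δt=0.12711, u=1.17026, d=0.85451, q=0.47773, disc=e^(-rΔt)=0.99468
k=9 terminal: V=max(K-S,0) → 65.2787 54.5622 39.8860 19.7866 0.0000 0.0000 0.0000 0.0000 0.0000 0.0000
k=8: j=0 S=33.9392 intr=60.3408 cont=59.8388 V=60.3408[EX]; j=1 S=46.4802 intr=47.7998 cont=47.2978 V=47.7998[EX]; j=2 S=63.6553 intr=30.6247 cont=30.1227 V=30.6247[EX]; j=3 S=87.1769 intr=7.1031 cont=10.2790 V=10.2790[hold]; j=4 S=119.3900 intr=0.0000 cont=0.0000 V=0.0000[hold]; j=5 S=163.5063 intr=0.0000 cont=0.0000 V=0.0000[hold]; j=6 S=223.9243 intr=0.0000 cont=0.0000 V=0.0000[hold]; j=7 S=306.6676 intr=0.0000 cont=0.0000 V=0.0000[hold]; j=8 S=419.9857 intr=0.0000 cont=0.0000 V=0.0000[hold]  S*(8)=63.6553
k=7: j=0 S=39.7178 intr=54.5622 cont=54.0603 V=54.5622[EX]; j=1 S=54.3940 intr=39.8860 cont=39.3840 V=39.8860[EX]; j=2 S=74.4934 intr=19.7866 cont=20.7937 V=20.7937[hold]; j=3 S=102.0198 intr=0.0000 cont=5.3399 V=5.3399[hold]; j=4 S=139.7177 intr=0.0000 cont=0.0000 V=0.0000[hold]; j=5 S=191.3454 intr=0.0000 cont=0.0000 V=0.0000[hold]; j=6 S=262.0502 intr=0.0000 cont=0.0000 V=0.0000[hold]; j=7 S=358.8816 intr=0.0000 cont=0.0000 V=0.0000[hold]  S*(7)=54.3940
k=6: j=0 S=46.4802 intr=47.7998 cont=47.2978 V=47.7998[EX]; j=1 S=63.6553 intr=30.6247 cont=30.6013 V=30.6247[EX]; j=2 S=87.1769 intr=7.1031 cont=13.3396 V=13.3396[hold]; j=3 S=119.3900 intr=0.0000 cont=2.7740 V=2.7740[hold]; j=4 S=163.5063 intr=0.0000 cont=0.0000 V=0.0000[hold]; j=5 S=223.9243 intr=0.0000 cont=0.0000 V=0.0000[hold]; j=6 S=306.6676 intr=0.0000 cont=0.0000 V=0.0000[hold]  S*(6)=63.6553
k=5: j=0 S=54.3940 intr=39.8860 cont=39.3840 V=39.8860[EX]; j=1 S=74.4934 intr=19.7866 cont=22.2480 V=22.2480[hold]; j=2 S=102.0198 intr=0.0000 cont=8.2480 V=8.2480[hold]; j=3 S=139.7177 intr=0.0000 cont=1.4411 V=1.4411[hold]; j=4 S=191.3454 intr=0.0000 cont=0.0000 V=0.0000[hold]; j=5 S=262.0502 intr=0.0000 cont=0.0000 V=0.0000[hold]  S*(5)=54.3940
k=4: j=0 S=63.6553 intr=30.6247 cont=31.2923 V=31.2923[hold]; j=1 S=87.1769 intr=7.1031 cont=15.4770 V=15.4770[hold]; j=2 S=119.3900 intr=0.0000 cont=4.9695 V=4.9695[hold]; j=3 S=163.5063 intr=0.0000 cont=0.7486 V=0.7486[hold]; j=4 S=223.9243 intr=0.0000 cont=0.0000 V=0.0000[hold]  S*(4)=-
k=3: j=0 S=74.4934 intr=19.7866 cont=23.6105 V=23.6105[hold]; j=1 S=102.0198 intr=0.0000 cont=10.4016 V=10.4016[hold]; j=2 S=139.7177 intr=0.0000 cont=2.9374 V=2.9374[hold]; j=3 S=191.3454 intr=0.0000 cont=0.3889 V=0.3889[hold]  S*(3)=-
k=2: j=0 S=87.1769 intr=7.1031 cont=17.2082 V=17.2082[hold]; j=1 S=119.3900 intr=0.0000 cont=6.7994 V=6.7994[hold]; j=2 S=163.5063 intr=0.0000 cont=1.7107 V=1.7107[hold]  S*(2)=-
k=1: j=0 S=102.0198 intr=0.0000 cont=12.1705 V=12.1705[hold]; j=1 S=139.7177 intr=0.0000 cont=4.3451 V=4.3451[hold]  S*(1)=-
k=0: j=0 S=119.3900 intr=0.0000 cont=8.3872 V=8.3872[hold]  S*(0)=-

price = 8.3872
boundary = - - - - - 54.3940 63.6553 54.3940 63.6553
tree:
8.3872
12.1705 4.3451
17.2082 6.7994 1.7107
23.6105 10.4016 2.9374 0.3889
31.2923 15.4770 4.9695 0.7486 0.0000
39.8860 22.2480 8.2480 1.4411 0.0000 0.0000
47.7998 30.6247 13.3396 2.7740 0.0000 0.0000 0.0000
54.5622 39.8860 20.7937 5.3399 0.0000 0.0000 0.0000 0.0000
60.3408 47.7998 30.6247 10.2790 0.0000 0.0000 0.0000 0.0000 0.0000
65.2787 54.5622 39.8860 19.7866 0.0000 0.0000 0.0000 0.0000 0.0000 0.0000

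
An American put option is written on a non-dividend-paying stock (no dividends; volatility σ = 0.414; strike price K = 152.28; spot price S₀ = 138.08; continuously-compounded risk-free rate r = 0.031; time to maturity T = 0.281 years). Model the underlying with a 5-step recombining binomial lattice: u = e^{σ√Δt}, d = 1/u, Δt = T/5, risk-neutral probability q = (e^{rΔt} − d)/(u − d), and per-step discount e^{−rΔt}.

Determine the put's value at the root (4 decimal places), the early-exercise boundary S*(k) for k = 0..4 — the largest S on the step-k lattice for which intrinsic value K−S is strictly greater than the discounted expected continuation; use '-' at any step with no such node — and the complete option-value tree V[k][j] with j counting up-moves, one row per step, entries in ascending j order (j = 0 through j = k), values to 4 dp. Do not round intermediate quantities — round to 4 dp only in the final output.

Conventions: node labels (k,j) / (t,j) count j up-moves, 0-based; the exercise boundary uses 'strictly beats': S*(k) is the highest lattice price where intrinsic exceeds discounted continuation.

price = 19.8679
boundary = - - 113.4705 125.1719 138.0800
tree:
19.8679
28.4328 10.8212
38.8095 17.4881 3.7625
49.4170 27.1081 7.3094 0.0000
59.0329 38.8095 14.2000 0.0000 0.0000
67.7499 49.4170 27.1081 0.0000 0.0000 0.0000

params: Δt=0.05620 u=1.10312 d=0.90652 q=0.48435 e^(-rΔt)=0.99826
t_5 payoffs: 67.7499 49.4170 27.1081 0.0000 0.0000 0.0000
t_4: node(4,0) S=93.2471 payoff=59.0329 vs cont=58.7678 → 59.0329 [stop]  node(4,1) S=113.4705 payoff=38.8095 vs cont=38.5444 → 38.8095 [stop]  node(4,2) S=138.0800 payoff=14.2000 vs cont=13.9539 → 14.2000 [stop]  node(4,3) S=168.0268 payoff=0.0000 vs cont=0.0000 → 0.0000 [wait]  node(4,4) S=204.4684 payoff=0.0000 vs cont=0.0000 → 0.0000 [wait]  ⇒ S*(4)=138.0800
t_3: node(3,0) S=102.8630 payoff=49.4170 vs cont=49.1519 → 49.4170 [stop]  node(3,1) S=125.1719 payoff=27.1081 vs cont=26.8430 → 27.1081 [stop]  node(3,2) S=152.3192 payoff=0.0000 vs cont=7.3094 → 7.3094 [wait]  node(3,3) S=185.3542 payoff=0.0000 vs cont=0.0000 → 0.0000 [wait]  ⇒ S*(3)=125.1719
t_2: node(2,0) S=113.4705 payoff=38.8095 vs cont=38.5444 → 38.8095 [stop]  node(2,1) S=138.0800 payoff=14.2000 vs cont=17.4881 → 17.4881 [wait]  node(2,2) S=168.0268 payoff=0.0000 vs cont=3.7625 → 3.7625 [wait]  ⇒ S*(2)=113.4705
t_1: node(1,0) S=125.1719 payoff=27.1081 vs cont=28.4328 → 28.4328 [wait]  node(1,1) S=152.3192 payoff=0.0000 vs cont=10.8212 → 10.8212 [wait]  ⇒ S*(1)=-
t_0: node(0,0) S=138.0800 payoff=14.2000 vs cont=19.8679 → 19.8679 [wait]  ⇒ S*(0)=-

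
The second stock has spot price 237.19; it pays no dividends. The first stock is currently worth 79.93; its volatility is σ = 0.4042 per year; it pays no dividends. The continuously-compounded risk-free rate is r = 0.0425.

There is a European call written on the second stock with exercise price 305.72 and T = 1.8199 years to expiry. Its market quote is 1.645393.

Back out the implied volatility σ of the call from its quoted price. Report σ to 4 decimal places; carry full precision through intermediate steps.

sigma = 0.1014

At σ = 0.1014 the Black–Scholes value reproduces the quote:
σ√T = 0.1014·√1.8199 = 0.136792
d₁ = (ln(S/K) + (r+σ²/2)T) / (σ√T) = (ln(237.19/305.72) + (0.0425+0.1014²/2)·1.8199) / 0.136792 = (-0.253808 + 0.086702) / 0.136792 = -1.221606
d₂ = d₁ − σ√T = -1.221606 − 0.136792 = -1.358398
e^{−rT} = 0.925570
N(d₁) = 0.110928,  N(d₂) = 0.087169
V = S·N(d₁) − K·e^{−rT}·N(d₂) = 26.311089 − 24.665697 = 1.645393 (the observed quote) — the price is monotone increasing in volatility, hence this σ is the only solution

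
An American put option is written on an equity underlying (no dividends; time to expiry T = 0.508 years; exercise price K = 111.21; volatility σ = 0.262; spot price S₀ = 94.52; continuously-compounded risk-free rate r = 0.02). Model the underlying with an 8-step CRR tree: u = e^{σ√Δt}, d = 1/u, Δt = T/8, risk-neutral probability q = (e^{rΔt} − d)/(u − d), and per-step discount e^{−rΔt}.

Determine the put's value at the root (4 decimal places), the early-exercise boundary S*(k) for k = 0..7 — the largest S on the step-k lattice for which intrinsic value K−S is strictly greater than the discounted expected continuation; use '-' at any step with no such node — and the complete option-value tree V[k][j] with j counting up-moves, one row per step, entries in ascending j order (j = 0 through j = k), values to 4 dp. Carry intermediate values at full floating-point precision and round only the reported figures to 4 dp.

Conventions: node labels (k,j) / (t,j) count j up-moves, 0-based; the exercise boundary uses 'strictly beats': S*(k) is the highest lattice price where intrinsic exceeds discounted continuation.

price = 18.1503
boundary = - - 82.8281 77.5363 82.8281 88.4811 94.5200 100.9710
tree:
18.1503
23.0504 13.1602
28.3819 17.6296 8.6000
33.6737 22.8029 12.3572 4.7601
38.6275 28.3819 17.1270 7.4862 1.9701
43.2648 33.6737 22.7289 11.4130 3.4691 0.4343
47.6058 38.6275 28.3819 16.6900 6.0180 0.8579 0.0000
51.6694 43.2648 33.6737 22.7289 10.2390 1.6947 0.0000 0.0000
55.4735 47.6058 38.6275 28.3819 16.6900 3.3477 0.0000 0.0000 0.0000

Δt=0.06350  u=1.06825  d=0.93611  q=0.49312  discount=0.99873
step 8 (expiry): payoffs max(K−S,0) = 55.4735 47.6058 38.6275 28.3819 16.6900 3.3477 0.0000 0.0000 0.0000
step 7: (k=7,j=0): S=59.5406, K−S=51.6694, hold=51.5283 ⇒ V=51.6694 exercise | (k=7,j=1): S=67.9452, K−S=43.2648, hold=43.1236 ⇒ V=43.2648 exercise | (k=7,j=2): S=77.5363, K−S=33.6737, hold=33.5326 ⇒ V=33.6737 exercise | (k=7,j=3): S=88.4811, K−S=22.7289, hold=22.5877 ⇒ V=22.7289 exercise | (k=7,j=4): S=100.9710, K−S=10.2390, hold=10.0979 ⇒ V=10.2390 exercise | (k=7,j=5): S=115.2239, K−S=0.0000, hold=1.6947 ⇒ V=1.6947 continue | (k=7,j=6): S=131.4887, K−S=0.0000, hold=0.0000 ⇒ V=0.0000 continue | (k=7,j=7): S=150.0494, K−S=0.0000, hold=0.0000 ⇒ V=0.0000 continue  boundary S*=100.9710
step 6: (k=6,j=0): S=63.6042, K−S=47.6058, hold=47.4646 ⇒ V=47.6058 exercise | (k=6,j=1): S=72.5825, K−S=38.6275, hold=38.4864 ⇒ V=38.6275 exercise | (k=6,j=2): S=82.8281, K−S=28.3819, hold=28.2407 ⇒ V=28.3819 exercise | (k=6,j=3): S=94.5200, K−S=16.6900, hold=16.5489 ⇒ V=16.6900 exercise | (k=6,j=4): S=107.8623, K−S=3.3477, hold=6.0180 ⇒ V=6.0180 continue | (k=6,j=5): S=123.0879, K−S=0.0000, hold=0.8579 ⇒ V=0.8579 continue | (k=6,j=6): S=140.4628, K−S=0.0000, hold=0.0000 ⇒ V=0.0000 continue  boundary S*=94.5200
step 5: (k=5,j=0): S=67.9452, K−S=43.2648, hold=43.1236 ⇒ V=43.2648 exercise | (k=5,j=1): S=77.5363, K−S=33.6737, hold=33.5326 ⇒ V=33.6737 exercise | (k=5,j=2): S=88.4811, K−S=22.7289, hold=22.5877 ⇒ V=22.7289 exercise | (k=5,j=3): S=100.9710, K−S=10.2390, hold=11.4130 ⇒ V=11.4130 continue | (k=5,j=4): S=115.2239, K−S=0.0000, hold=3.4691 ⇒ V=3.4691 continue | (k=5,j=5): S=131.4887, K−S=0.0000, hold=0.4343 ⇒ V=0.4343 continue  boundary S*=88.4811
step 4: (k=4,j=0): S=72.5825, K−S=38.6275, hold=38.4864 ⇒ V=38.6275 exercise | (k=4,j=1): S=82.8281, K−S=28.3819, hold=28.2407 ⇒ V=28.3819 exercise | (k=4,j=2): S=94.5200, K−S=16.6900, hold=17.1270 ⇒ V=17.1270 continue | (k=4,j=3): S=107.8623, K−S=3.3477, hold=7.4862 ⇒ V=7.4862 continue | (k=4,j=4): S=123.0879, K−S=0.0000, hold=1.9701 ⇒ V=1.9701 continue  boundary S*=82.8281
step 3: (k=3,j=0): S=77.5363, K−S=33.6737, hold=33.5326 ⇒ V=33.6737 exercise | (k=3,j=1): S=88.4811, K−S=22.7289, hold=22.8029 ⇒ V=22.8029 continue | (k=3,j=2): S=100.9710, K−S=10.2390, hold=12.3572 ⇒ V=12.3572 continue | (k=3,j=3): S=115.2239, K−S=0.0000, hold=4.7601 ⇒ V=4.7601 continue  boundary S*=77.5363
step 2: (k=2,j=0): S=82.8281, K−S=28.3819, hold=28.2772 ⇒ V=28.3819 exercise | (k=2,j=1): S=94.5200, K−S=16.6900, hold=17.6296 ⇒ V=17.6296 continue | (k=2,j=2): S=107.8623, K−S=3.3477, hold=8.6000 ⇒ V=8.6000 continue  boundary S*=82.8281
step 1: (k=1,j=0): S=88.4811, K−S=22.7289, hold=23.0504 ⇒ V=23.0504 continue | (k=1,j=1): S=100.9710, K−S=10.2390, hold=13.1602 ⇒ V=13.1602 continue  boundary S*=-
step 0: (k=0,j=0): S=94.5200, K−S=16.6900, hold=18.1503 ⇒ V=18.1503 continue  boundary S*=-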